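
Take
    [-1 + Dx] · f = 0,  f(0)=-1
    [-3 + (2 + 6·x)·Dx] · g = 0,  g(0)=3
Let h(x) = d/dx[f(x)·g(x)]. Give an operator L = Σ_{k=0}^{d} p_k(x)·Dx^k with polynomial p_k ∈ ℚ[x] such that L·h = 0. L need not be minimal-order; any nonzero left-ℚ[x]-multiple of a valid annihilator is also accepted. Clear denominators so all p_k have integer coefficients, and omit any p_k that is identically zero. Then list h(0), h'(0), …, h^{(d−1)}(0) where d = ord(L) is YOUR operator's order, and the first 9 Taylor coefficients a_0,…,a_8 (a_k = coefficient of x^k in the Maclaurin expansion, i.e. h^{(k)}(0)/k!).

L = (7 + 60·x + 36·x^2) + (-10 - 42·x - 36·x^2)·Dx  (order 1).
h: a_k = -15/2, -21/4, -213/16, 671/32, -16157/256, 88837/512, -14933039/30720, 589833983/430080, -3828061859/983040, …
ICs: h(0) = -15/2.

f: a_k = -1, -1, -1/2, -1/6, -1/24, -1/120, -1/720, -1/5040, -1/40320, …
g: a_k = 3, 9/2, -27/8, 81/16, -1215/128, 5103/256, -45927/1024, 216513/2048, -8444007/32768, …
h₀=f·g: eliminate ⇒ L₀, order ≤ 1·1.
Derive L from L₀ (diff closure).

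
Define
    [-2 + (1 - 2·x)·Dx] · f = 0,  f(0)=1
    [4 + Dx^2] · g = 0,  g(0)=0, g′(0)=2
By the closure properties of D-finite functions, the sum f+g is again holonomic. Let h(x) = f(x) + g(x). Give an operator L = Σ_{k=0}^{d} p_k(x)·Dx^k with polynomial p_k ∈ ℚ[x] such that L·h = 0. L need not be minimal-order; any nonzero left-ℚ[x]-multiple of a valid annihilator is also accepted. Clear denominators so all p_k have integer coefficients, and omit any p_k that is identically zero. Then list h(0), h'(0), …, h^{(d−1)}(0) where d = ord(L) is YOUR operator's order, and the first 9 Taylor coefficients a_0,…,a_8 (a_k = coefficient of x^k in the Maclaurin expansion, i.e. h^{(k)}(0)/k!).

L = (56 - 32·x + 32·x^2) + (-12 + 40·x - 48·x^2 + 32·x^3)·Dx + (14 - 8·x + 8·x^2)·Dx^2 + (-3 + 10·x - 12·x^2 + 8·x^3)·Dx^3  (order 3).
h: a_k = 1, 4, 4, 20/3, 16, 484/15, 64, 40312/315, 256, …
ICs: h(0) = 1, h′(0) = 4, h′′(0) = 8.

f: a_k = 1, 2, 4, 8, 16, 32, 64, 128, 256, …
g: a_k = 0, 2, 0, -4/3, 0, 4/15, 0, -8/315, 0, …
h₀=f+g: left-lcm gives L₀, ord ≤ 3.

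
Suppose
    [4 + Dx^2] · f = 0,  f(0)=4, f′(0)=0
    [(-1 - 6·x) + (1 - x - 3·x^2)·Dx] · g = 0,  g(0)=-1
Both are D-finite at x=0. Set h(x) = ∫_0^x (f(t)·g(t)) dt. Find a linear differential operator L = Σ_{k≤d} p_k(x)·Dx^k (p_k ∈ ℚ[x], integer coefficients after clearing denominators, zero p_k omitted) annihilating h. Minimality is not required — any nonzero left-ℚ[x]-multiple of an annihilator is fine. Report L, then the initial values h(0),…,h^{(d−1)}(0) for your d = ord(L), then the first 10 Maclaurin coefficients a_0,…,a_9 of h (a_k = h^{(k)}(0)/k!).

f: a_k = 4, 0, -8, 0, 8/3, 0, -16/45, 0, 8/315, 0, …
g: a_k = -1, -1, -4, -7, -19, -40, -97, -217, -508, -1159, …
L₀ := L_f ⊗_s L_g (sym. prod.), ord ≤ 2.
h=∫₀ˣh₀: take L = L₀·Dx.
L = (2 + 4·x + 12·x^2)·Dx + (2 + 12·x)·Dx^2 + (-1 + x + 3·x^2)·Dx^3  (order 3).
h: a_k = 0, -4, -2, -8/3, -5, -28/3, -160/9, -11084/315, -6371/90, -82232/567, …
ICs: h(0) = 0, h′(0) = -4, h′′(0) = -4.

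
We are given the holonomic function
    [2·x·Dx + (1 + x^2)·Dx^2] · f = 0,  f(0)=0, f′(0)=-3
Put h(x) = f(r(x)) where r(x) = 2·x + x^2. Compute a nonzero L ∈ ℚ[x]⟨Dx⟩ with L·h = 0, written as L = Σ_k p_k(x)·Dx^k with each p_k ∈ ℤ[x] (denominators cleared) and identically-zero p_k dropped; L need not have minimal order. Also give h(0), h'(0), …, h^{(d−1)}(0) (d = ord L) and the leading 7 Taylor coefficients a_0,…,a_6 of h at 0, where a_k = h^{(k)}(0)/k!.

f: a_k = 0, -3, 0, 1, 0, -3/5, 0, …
h₀=f(r): pull back L_f along r ⇒ L₀.
L = (-1 + 8·x + 16·x^2 + 12·x^3 + 3·x^4)·Dx + (1 + x + 4·x^2 + 8·x^3 + 5·x^4 + x^5)·Dx^2  (order 2).
h: a_k = 0, -6, -3, 8, 12, -66/5, -47, …
ICs: h(0) = 0, h′(0) = -6.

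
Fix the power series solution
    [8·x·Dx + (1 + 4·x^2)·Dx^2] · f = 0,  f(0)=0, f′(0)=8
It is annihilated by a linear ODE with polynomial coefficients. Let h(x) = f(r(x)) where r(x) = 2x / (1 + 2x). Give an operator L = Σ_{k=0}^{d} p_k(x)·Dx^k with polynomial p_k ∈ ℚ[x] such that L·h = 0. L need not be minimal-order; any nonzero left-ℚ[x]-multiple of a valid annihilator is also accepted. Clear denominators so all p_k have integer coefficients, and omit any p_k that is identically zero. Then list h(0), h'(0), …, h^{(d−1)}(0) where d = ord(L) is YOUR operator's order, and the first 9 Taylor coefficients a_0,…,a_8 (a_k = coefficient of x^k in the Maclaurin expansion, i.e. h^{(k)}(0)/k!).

f: a_k = 0, 8, 0, -32/3, 0, 128/5, 0, -512/7, 0, …
Substitute x→r, Dx→(1/r')Dx; clear ⇒ L₀.
L = (4 + 40·x)·Dx + (1 + 4·x + 20·x^2)·Dx^2  (order 2).
h: a_k = 0, 16, -32, -64/3, 384, -4864/5, -5632/3, 142336/7, -43008, …
ICs: h(0) = 0, h′(0) = 16.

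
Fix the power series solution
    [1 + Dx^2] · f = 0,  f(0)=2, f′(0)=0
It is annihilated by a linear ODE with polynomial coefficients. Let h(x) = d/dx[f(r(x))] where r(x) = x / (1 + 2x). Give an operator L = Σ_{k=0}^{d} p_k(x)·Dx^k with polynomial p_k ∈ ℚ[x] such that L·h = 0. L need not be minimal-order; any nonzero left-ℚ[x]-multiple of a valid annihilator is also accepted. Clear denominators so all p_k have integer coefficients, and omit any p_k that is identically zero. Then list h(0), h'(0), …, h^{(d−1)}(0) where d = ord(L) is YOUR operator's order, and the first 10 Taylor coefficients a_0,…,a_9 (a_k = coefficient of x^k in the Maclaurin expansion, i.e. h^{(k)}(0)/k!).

L = (25 + 96·x + 96·x^2) + (12 + 72·x + 144·x^2 + 96·x^3)·Dx + (1 + 8·x + 24·x^2 + 32·x^3 + 16·x^4)·Dx^2  (order 2).
h: a_k = 0, -2, 12, -143/3, 470/3, -27601/60, 12509/10, -8095583/2520, 1103647/140, -3377674081/181440, …
ICs: h(0) = 0, h′(0) = -2.

f: a_k = 2, 0, -1, 0, 1/12, 0, -1/360, 0, 1/20160, 0, …
L₀ from L_f via x↦r, Dx↦r'^{-1}Dx.
Differentiate: ansatz ord ≤ ord L₀ ⇒ L.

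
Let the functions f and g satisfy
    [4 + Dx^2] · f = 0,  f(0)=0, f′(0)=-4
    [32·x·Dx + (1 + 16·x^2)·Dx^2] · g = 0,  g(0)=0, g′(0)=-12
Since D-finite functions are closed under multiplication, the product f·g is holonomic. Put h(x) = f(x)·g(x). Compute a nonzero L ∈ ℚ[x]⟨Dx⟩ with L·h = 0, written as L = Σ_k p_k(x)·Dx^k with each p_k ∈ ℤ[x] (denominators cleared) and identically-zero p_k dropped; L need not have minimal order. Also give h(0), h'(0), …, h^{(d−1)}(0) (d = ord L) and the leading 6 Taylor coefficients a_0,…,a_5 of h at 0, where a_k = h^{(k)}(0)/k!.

f: a_k = 0, -4, 0, 8/3, 0, -8/15, …
g: a_k = 0, -12, 0, 64, 0, -3072/5, …
Sym-product of L_f,L_g gives L₀ (≤ ord 4).
L = (1360 + 60416·x^2 + 106496·x^4 + 262144·x^6 + 1048576·x^8) + (2304·x + 45056·x^3 + 196608·x^5 + 1048576·x^7)·Dx + (360 + 15872·x^2 + 36864·x^4 + 131072·x^6 + 524288·x^8)·Dx^2 + (576·x + 11264·x^3 + 49152·x^5 + 262144·x^7)·Dx^3 + (5 + 192·x^2 + 2560·x^4 + 16384·x^6 + 65536·x^8)·Dx^4  (order 4).
h: a_k = 0, 0, 48, 0, -288, 0, …
ICs: h(0) = 0, h′(0) = 0, h′′(0) = 96, h′′′(0) = 0.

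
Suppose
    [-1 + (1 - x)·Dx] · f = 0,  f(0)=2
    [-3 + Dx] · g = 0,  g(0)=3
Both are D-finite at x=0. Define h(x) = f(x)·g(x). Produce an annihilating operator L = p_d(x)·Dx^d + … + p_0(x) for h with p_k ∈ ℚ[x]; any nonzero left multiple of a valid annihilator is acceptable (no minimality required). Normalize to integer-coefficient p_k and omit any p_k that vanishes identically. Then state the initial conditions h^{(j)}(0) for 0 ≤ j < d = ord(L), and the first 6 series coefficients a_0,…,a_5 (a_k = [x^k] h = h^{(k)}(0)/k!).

f: a_k = 2, 2, 2, 2, 2, 2, …
g: a_k = 3, 9, 27/2, 27/2, 81/8, 243/40, …
Sym-product of L_f,L_g gives L₀ (≤ ord 1).
L = (4 - 3·x) + (-1 + x)·Dx  (order 1).
h: a_k = 6, 24, 51, 78, 393/4, 552/5, …
ICs: h(0) = 6.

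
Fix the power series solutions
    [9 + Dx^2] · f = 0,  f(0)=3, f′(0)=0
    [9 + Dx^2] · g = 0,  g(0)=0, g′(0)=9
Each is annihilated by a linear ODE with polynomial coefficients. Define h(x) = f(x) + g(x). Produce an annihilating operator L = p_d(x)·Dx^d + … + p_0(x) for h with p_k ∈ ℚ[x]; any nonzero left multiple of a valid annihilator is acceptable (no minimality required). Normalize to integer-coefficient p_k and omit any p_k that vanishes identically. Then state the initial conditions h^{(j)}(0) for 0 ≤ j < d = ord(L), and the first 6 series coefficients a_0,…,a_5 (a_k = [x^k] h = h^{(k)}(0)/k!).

f: a_k = 3, 0, -27/2, 0, 81/8, 0, …
g: a_k = 0, 9, 0, -27/2, 0, 243/40, …
L₀ := lclm(L_f,L_g); ord L₀ ≤ 2+2.
L = 9 + Dx^2  (order 2).
h: a_k = 3, 9, -27/2, -27/2, 81/8, 243/40, …
ICs: h(0) = 3, h′(0) = 9.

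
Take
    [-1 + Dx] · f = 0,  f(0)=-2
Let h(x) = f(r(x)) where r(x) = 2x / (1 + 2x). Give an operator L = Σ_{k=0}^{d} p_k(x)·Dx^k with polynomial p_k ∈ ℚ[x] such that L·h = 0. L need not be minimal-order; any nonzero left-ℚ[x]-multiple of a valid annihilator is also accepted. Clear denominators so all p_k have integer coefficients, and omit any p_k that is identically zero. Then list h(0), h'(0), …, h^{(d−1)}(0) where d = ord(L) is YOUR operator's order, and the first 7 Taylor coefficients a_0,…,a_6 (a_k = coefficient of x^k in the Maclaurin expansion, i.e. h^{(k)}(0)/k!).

f: a_k = -2, -2, -1, -1/3, -1/12, -1/60, -1/360, …
f∘r: x↦r, Dx↦Dx/r' in L_f ⇒ L₀.
L = -2 + (1 + 4·x + 4·x^2)·Dx  (order 1).
h: a_k = -2, -4, 4, -8/3, -4/3, 152/15, -1208/45, …
ICs: h(0) = -2.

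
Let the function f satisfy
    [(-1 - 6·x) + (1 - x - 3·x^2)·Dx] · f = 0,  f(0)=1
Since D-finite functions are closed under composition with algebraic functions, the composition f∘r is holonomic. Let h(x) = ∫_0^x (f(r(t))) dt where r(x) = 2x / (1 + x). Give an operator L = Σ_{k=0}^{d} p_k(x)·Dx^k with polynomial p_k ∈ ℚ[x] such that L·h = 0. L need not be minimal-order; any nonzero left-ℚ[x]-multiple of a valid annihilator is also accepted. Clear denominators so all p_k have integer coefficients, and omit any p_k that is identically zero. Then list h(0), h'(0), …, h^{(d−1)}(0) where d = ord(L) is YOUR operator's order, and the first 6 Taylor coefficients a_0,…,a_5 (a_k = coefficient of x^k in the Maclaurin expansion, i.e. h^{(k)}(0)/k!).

L = (2 + 26·x)·Dx + (-1 - x + 13·x^2 + 13·x^3)·Dx^2  (order 2).
h: a_k = 0, 1, 1, 14/3, 13/2, 182/5, …
ICs: h(0) = 0, h′(0) = 1.

f: a_k = 1, 1, 4, 7, 19, 40, …
Substitute x→r, Dx→(1/r')Dx; clear ⇒ L₀.
∫: right-multiply L₀ by Dx.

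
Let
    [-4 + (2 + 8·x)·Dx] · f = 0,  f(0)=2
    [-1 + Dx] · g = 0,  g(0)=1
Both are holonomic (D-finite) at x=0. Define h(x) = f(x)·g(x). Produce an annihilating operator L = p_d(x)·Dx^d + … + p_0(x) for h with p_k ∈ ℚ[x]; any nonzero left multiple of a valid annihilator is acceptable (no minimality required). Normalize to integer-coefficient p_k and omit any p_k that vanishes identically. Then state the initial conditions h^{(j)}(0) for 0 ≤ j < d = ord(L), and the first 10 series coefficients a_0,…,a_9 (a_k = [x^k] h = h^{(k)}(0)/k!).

f: a_k = 2, 4, -4, 8, -20, 56, -168, 528, -1716, 5720, …
g: a_k = 1, 1, 1/2, 1/6, 1/24, 1/120, 1/720, 1/5040, 1/40320, 1/362880, …
f·g: L₀ = L_f ⊗_s L_g, ord ≤ 1·1.
L = (-3 - 4·x) + (1 + 4·x)·Dx  (order 1).
h: a_k = 2, 6, 1, 19/3, -53/4, 2371/60, -43487/360, 323377/840, -25470911/20160, 769700611/181440, …
ICs: h(0) = 2.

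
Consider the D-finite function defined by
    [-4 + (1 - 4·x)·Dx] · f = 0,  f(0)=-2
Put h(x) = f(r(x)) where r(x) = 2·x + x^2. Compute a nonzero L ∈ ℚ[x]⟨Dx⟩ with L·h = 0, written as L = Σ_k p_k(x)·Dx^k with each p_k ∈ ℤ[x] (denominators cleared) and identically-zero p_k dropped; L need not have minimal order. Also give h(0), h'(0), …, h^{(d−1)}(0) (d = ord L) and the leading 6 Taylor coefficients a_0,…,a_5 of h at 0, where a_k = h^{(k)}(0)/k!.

f: a_k = -2, -8, -32, -128, -512, -2048, …
f∘r: x↦r, Dx↦Dx/r' in L_f ⇒ L₀.
L = (8 + 8·x) + (-1 + 8·x + 4·x^2)·Dx  (order 1).
h: a_k = -2, -16, -136, -1152, -9760, -82688, …
ICs: h(0) = -2.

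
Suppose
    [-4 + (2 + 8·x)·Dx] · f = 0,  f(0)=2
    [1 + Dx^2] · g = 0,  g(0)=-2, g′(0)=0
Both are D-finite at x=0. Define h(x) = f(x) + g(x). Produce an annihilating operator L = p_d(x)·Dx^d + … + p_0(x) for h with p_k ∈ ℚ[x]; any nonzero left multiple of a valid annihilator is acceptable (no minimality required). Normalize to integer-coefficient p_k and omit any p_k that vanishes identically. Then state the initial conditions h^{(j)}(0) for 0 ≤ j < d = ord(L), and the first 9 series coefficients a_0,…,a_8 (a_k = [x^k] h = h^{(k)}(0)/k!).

L = (-26 - 16·x - 32·x^2) + (-3 - 4·x + 48·x^2 + 64·x^3)·Dx + (-26 - 16·x - 32·x^2)·Dx^2 + (-3 - 4·x + 48·x^2 + 64·x^3)·Dx^3  (order 3).
h: a_k = 0, 4, -3, 8, -241/12, 56, -60479/360, 528, -34594561/20160, …
ICs: h(0) = 0, h′(0) = 4, h′′(0) = -6.

f: a_k = 2, 4, -4, 8, -20, 56, -168, 528, -1716, …
g: a_k = -2, 0, 1, 0, -1/12, 0, 1/360, 0, -1/20160, …
h₀=f+g: left-lcm gives L₀, ord ≤ 3.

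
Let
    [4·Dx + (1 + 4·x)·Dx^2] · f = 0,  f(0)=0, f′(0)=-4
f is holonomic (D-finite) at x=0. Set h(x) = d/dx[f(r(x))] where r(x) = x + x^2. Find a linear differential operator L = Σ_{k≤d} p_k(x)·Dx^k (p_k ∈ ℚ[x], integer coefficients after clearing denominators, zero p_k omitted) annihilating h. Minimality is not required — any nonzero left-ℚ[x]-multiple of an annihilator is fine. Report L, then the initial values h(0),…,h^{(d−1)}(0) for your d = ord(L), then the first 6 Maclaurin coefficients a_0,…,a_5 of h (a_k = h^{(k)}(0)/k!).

f: a_k = 0, -4, 8, -64/3, 64, -1024/5, …
f∘r: x↦r, Dx↦Dx/r' in L_f ⇒ L₀.
h=h₀': d/dx-closure on L₀ ⇒ L.
L = 2 + (1 + 2·x)·Dx  (order 1).
h: a_k = -4, 8, -16, 32, -64, 128, …
ICs: h(0) = -4.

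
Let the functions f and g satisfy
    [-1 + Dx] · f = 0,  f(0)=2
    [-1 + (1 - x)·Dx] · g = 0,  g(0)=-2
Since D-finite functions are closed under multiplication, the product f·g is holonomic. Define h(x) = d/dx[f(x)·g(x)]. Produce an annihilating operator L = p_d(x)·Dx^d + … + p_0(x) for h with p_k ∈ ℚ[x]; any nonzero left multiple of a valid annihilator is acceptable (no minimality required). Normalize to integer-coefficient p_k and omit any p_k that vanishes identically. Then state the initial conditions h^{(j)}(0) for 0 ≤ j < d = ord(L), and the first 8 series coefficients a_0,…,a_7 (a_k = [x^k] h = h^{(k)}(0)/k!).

L = (5 - 4·x + x^2) + (-2 + 3·x - x^2)·Dx  (order 1).
h: a_k = -8, -20, -32, -130/3, -163/3, -1957/30, -685/9, -109601/1260, …
ICs: h(0) = -8.

f: a_k = 2, 2, 1, 1/3, 1/12, 1/60, 1/360, 1/2520, …
g: a_k = -2, -2, -2, -2, -2, -2, -2, -2, …
L₀ := L_f ⊗_s L_g (sym. prod.), ord ≤ 1.
Derive L from L₀ (diff closure).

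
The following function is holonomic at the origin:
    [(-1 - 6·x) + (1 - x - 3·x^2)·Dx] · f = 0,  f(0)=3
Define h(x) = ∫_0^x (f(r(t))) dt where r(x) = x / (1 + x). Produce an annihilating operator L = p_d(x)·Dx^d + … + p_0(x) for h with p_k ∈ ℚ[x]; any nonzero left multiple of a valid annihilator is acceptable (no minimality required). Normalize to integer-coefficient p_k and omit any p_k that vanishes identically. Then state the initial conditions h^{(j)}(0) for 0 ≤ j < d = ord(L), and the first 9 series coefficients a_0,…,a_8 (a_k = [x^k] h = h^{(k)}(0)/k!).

f: a_k = 3, 3, 12, 21, 57, 120, 291, 651, 1524, …
h₀=f(r): pull back L_f along r ⇒ L₀.
Integrate: L := L₀·Dx.
L = (1 + 7·x)·Dx + (-1 - 2·x + 2·x^2 + 3·x^3)·Dx^2  (order 2).
h: a_k = 0, 3, 3/2, 3, 0, 27/5, -9/2, 108/7, -189/8, …
ICs: h(0) = 0, h′(0) = 3.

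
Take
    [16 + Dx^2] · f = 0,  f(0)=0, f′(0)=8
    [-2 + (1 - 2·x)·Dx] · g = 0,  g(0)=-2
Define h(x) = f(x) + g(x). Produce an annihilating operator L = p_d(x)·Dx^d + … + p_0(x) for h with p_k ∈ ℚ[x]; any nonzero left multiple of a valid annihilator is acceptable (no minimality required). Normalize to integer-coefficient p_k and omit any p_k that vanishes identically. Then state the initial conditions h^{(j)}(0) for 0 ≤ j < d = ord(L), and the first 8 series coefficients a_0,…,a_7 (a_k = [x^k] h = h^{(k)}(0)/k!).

f: a_k = 0, 8, 0, -64/3, 0, 256/15, 0, -2048/315, …
g: a_k = -2, -4, -8, -16, -32, -64, -128, -256, …
f+g: L₀ = lclm(L_f,L_g), ord ≤ 2+1.
L = (-160 + 256·x - 256·x^2) + (48 - 224·x + 384·x^2 - 256·x^3)·Dx + (-10 + 16·x - 16·x^2)·Dx^2 + (3 - 14·x + 24·x^2 - 16·x^3)·Dx^3  (order 3).
h: a_k = -2, 4, -8, -112/3, -32, -704/15, -128, -82688/315, …
ICs: h(0) = -2, h′(0) = 4, h′′(0) = -16.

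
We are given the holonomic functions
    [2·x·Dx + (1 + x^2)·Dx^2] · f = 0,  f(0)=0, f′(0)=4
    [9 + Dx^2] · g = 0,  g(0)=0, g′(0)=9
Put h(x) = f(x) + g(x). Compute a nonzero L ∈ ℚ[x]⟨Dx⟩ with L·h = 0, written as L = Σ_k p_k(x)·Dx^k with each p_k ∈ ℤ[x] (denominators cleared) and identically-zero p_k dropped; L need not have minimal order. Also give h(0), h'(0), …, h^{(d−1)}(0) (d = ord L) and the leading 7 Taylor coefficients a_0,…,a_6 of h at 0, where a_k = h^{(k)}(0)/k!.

f: a_k = 0, 4, 0, -4/3, 0, 4/5, 0, …
g: a_k = 0, 9, 0, -27/2, 0, 243/40, 0, …
Sum ⇒ L₀ = lclm(L_f,L_g) in ℚ(x)⟨Dx⟩.
L = (-54·x + 540·x^3 + 162·x^5)·Dx + (63 + 279·x^2 + 297·x^4 + 81·x^6)·Dx^2 + (-6·x + 60·x^3 + 18·x^5)·Dx^3 + (7 + 31·x^2 + 33·x^4 + 9·x^6)·Dx^4  (order 4).
h: a_k = 0, 13, 0, -89/6, 0, 55/8, 0, …
ICs: h(0) = 0, h′(0) = 13, h′′(0) = 0, h′′′(0) = -89.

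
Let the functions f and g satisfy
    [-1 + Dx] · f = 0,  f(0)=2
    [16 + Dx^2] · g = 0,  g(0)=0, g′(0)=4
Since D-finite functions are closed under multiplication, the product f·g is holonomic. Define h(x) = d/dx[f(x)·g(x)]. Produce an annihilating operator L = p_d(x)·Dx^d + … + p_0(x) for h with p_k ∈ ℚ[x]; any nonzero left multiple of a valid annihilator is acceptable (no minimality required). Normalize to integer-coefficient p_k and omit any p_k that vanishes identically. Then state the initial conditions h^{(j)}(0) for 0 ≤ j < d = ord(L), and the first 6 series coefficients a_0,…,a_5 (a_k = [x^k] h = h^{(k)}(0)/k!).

f: a_k = 2, 2, 1, 1/3, 1/12, 1/60, …
g: a_k = 0, 4, 0, -32/3, 0, 128/15, …
L₀ := L_f ⊗_s L_g (sym. prod.), ord ≤ 2.
Derive L from L₀ (diff closure).
L = 17 - 2·Dx + Dx^2  (order 2).
h: a_k = 8, 16, -52, -80, 101/3, 1222/15, …
ICs: h(0) = 8, h′(0) = 16.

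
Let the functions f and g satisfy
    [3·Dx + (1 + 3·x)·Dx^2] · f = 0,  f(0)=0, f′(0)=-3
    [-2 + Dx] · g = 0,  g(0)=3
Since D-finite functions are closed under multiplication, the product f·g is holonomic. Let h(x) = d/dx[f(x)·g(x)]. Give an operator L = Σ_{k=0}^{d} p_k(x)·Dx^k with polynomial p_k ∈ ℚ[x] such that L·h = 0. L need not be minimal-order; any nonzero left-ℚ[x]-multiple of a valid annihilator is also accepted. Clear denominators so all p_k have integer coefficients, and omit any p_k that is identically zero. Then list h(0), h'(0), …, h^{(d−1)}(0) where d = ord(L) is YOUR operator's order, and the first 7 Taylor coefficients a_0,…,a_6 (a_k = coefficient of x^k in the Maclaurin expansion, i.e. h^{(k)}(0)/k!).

f: a_k = 0, -3, 9/2, -9, 81/4, -243/5, 243/2, …
g: a_k = 3, 6, 6, 4, 2, 4/5, 4/15, …
f·g: L₀ = L_f ⊗_s L_g, ord ≤ 2·1.
h=h₀': d/dx-closure on L₀ ⇒ L.
L = (20 - 24·x + 72·x^2) + (-8 + 6·x - 72·x^2)·Dx + (-1 + 3·x + 18·x^2)·Dx^2  (order 2).
h: a_k = -9, -9, -54, 87, -663/2, 990, -15193/5, …
ICs: h(0) = -9, h′(0) = -9.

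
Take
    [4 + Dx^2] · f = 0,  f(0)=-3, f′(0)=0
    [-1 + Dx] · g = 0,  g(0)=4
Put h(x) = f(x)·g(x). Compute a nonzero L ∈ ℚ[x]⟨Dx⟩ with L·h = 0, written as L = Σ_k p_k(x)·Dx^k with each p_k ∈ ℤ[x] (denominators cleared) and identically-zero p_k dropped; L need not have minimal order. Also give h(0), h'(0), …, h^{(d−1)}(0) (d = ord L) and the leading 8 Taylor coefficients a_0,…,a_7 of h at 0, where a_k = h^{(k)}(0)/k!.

L = 5 - 2·Dx + Dx^2  (order 2).
h: a_k = -12, -12, 18, 22, 7/2, -41/10, -39/20, -29/420, …
ICs: h(0) = -12, h′(0) = -12.

f: a_k = -3, 0, 6, 0, -2, 0, 4/15, 0, …
g: a_k = 4, 4, 2, 2/3, 1/6, 1/30, 1/180, 1/1260, …
Sym-product of L_f,L_g gives L₀ (≤ ord 2).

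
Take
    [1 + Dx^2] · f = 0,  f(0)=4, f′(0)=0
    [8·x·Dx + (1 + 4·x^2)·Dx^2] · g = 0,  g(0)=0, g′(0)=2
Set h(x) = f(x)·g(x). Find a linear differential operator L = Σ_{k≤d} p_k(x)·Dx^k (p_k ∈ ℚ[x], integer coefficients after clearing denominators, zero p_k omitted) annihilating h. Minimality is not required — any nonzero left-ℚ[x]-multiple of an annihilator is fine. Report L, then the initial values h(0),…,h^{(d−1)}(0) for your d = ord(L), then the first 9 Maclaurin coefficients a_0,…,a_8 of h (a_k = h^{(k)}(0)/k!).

f: a_k = 4, 0, -2, 0, 1/6, 0, -1/180, 0, 1/10080, …
g: a_k = 0, 2, 0, -8/3, 0, 32/5, 0, -128/7, 0, …
Sym-product of L_f,L_g gives L₀ (≤ ord 4).
L = (85 + 944·x^2 + 416·x^4 + 256·x^6 + 256·x^8) + (144·x + 704·x^3 + 768·x^5 + 1024·x^7)·Dx + (90 + 992·x^2 + 576·x^4 + 512·x^6 + 512·x^8)·Dx^2 + (144·x + 704·x^3 + 768·x^5 + 1024·x^7)·Dx^3 + (5 + 48·x^2 + 160·x^4 + 256·x^6 + 256·x^8)·Dx^4  (order 4).
h: a_k = 0, 8, 0, -44/3, 0, 469/15, 0, -54431/630, 0, …
ICs: h(0) = 0, h′(0) = 8, h′′(0) = 0, h′′′(0) = -88.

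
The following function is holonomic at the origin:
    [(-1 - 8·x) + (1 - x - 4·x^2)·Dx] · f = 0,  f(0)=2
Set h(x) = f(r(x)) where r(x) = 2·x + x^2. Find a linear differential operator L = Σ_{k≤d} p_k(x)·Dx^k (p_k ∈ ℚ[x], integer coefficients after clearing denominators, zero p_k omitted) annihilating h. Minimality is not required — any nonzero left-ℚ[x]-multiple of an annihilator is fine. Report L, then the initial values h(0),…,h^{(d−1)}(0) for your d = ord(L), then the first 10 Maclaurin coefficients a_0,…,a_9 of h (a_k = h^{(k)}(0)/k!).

f: a_k = 2, 2, 10, 18, 58, 130, 362, 882, 2330, 5858, …
Change of var in L_f (x↦r) gives L₀.
L = (2 + 34·x + 48·x^2 + 16·x^3) + (-1 + 2·x + 17·x^2 + 16·x^3 + 4·x^4)·Dx  (order 1).
h: a_k = 2, 4, 42, 184, 1154, 6124, 34978, 193264, 1083754, 6037140, …
ICs: h(0) = 2.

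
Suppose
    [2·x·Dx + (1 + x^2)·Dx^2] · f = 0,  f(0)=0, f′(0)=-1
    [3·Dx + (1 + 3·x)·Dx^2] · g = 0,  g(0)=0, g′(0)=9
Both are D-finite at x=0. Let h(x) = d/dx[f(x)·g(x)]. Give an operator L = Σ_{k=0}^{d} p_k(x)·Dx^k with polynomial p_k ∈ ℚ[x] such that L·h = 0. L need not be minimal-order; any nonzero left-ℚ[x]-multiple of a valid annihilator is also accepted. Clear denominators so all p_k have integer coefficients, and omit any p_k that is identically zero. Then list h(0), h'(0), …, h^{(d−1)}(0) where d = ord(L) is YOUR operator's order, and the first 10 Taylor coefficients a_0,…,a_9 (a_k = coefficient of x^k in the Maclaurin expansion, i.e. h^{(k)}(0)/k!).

L = (264 + 1260·x + 1008·x^2 + 3420·x^3 + 3240·x^4 + 4212·x^5 + 324·x^7) + (178 + 660·x + 3828·x^2 + 7308·x^3 + 12960·x^4 + 10044·x^5 + 11340·x^6 + 324·x^7 + 1134·x^8)·Dx + (132 + 608·x + 1728·x^2 + 4568·x^3 + 6456·x^4 + 8856·x^5 + 5184·x^6 + 5544·x^7 + 324·x^8 + 648·x^9)·Dx^2 + (13 + 102·x + 341·x^2 + 744·x^3 + 1138·x^4 + 1236·x^5 + 1386·x^6 + 648·x^7 + 657·x^8 + 54·x^9 + 81·x^10)·Dx^3  (order 3).
h: a_k = 0, -18, 81/2, -96, 1125/4, -4158/5, 48573/20, -35712/5, 5919723/280, -2196206/35, …
ICs: h(0) = 0, h′(0) = -18, h′′(0) = 81.

f: a_k = 0, -1, 0, 1/3, 0, -1/5, 0, 1/7, 0, -1/9, …
g: a_k = 0, 9, -27/2, 27, -243/4, 729/5, -729/2, 6561/7, -19683/8, 6561, …
Product ⇒ symmetric product L₀, ord ≤ 4.
h₀' ⇒ L via d/dx closure of L₀.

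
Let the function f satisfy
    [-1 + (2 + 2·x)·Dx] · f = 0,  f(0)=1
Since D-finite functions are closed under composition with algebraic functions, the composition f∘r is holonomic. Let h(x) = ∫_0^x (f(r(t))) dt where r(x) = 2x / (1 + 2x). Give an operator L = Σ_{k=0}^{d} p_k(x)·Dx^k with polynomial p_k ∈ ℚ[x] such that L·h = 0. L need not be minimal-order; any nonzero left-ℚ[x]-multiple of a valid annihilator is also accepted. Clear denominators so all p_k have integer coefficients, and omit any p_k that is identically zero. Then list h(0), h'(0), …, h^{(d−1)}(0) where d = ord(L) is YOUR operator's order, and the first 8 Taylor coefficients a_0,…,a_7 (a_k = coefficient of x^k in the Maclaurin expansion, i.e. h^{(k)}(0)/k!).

f: a_k = 1, 1/2, -1/8, 1/16, -5/128, 7/256, -21/1024, 33/2048, …
f∘r: x↦r, Dx↦Dx/r' in L_f ⇒ L₀.
h=∫h₀ ⇒ L = L₀·Dx.
L = -Dx + (1 + 6·x + 8·x^2)·Dx^2  (order 2).
h: a_k = 0, 1, 1/2, -5/6, 13/8, -141/40, 133/16, -2353/112, …
ICs: h(0) = 0, h′(0) = 1.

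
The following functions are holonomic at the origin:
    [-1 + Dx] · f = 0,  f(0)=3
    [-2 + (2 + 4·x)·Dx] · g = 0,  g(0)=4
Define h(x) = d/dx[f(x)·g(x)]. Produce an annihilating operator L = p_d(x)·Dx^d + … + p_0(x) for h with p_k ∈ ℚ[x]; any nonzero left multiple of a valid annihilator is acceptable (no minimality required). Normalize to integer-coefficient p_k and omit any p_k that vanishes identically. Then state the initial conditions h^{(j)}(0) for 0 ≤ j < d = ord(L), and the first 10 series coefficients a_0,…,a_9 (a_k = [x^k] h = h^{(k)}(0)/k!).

f: a_k = 3, 3, 3/2, 1/2, 1/8, 1/40, 1/240, 1/1680, 1/13440, 1/120960, …
g: a_k = 4, 4, -2, 2, -5/2, 7/2, -21/4, 33/4, -429/32, 715/32, …
L₀ := L_f ⊗_s L_g (sym. prod.), ord ≤ 1.
Differentiate: ansatz ord ≤ ord L₀ ⇒ L.
L = (1 + 4·x + 2·x^2) + (-1 - 3·x - 2·x^2)·Dx  (order 1).
h: a_k = 24, 24, 24, -8, 28, -244/5, 1388/15, -18364/105, 34913/105, -599927/945, …
ICs: h(0) = 24.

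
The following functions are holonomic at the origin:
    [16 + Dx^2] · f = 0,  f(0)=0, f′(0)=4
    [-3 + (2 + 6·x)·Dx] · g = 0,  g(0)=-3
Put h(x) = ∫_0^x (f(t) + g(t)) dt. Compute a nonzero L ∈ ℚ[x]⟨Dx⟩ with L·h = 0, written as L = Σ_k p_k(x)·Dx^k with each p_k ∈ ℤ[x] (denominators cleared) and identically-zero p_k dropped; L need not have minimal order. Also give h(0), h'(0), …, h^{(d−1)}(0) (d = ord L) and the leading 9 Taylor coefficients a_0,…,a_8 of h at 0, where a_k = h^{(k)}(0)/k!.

f: a_k = 0, 4, 0, -32/3, 0, 128/15, 0, -1024/315, 0, …
g: a_k = -3, -9/2, 27/8, -81/16, 1215/128, -5103/256, 45927/1024, -216513/2048, 8444007/32768, …
L₀ := lclm(L_f,L_g); ord L₀ ≤ 2+1.
h=∫₀ˣh₀: take L = L₀·Dx.
L = (-4368 - 18432·x - 27648·x^2)·Dx + (1760 + 17568·x + 55296·x^2 + 55296·x^3)·Dx^2 + (-273 - 1152·x - 1728·x^2)·Dx^3 + (110 + 1098·x + 3456·x^2 + 3456·x^3)·Dx^4  (order 4).
h: a_k = 0, -3, -1/4, 9/8, -755/192, 243/128, -43777/23040, 6561/1024, -70298747/5160960, …
ICs: h(0) = 0, h′(0) = -3, h′′(0) = -1/2, h′′′(0) = 27/4.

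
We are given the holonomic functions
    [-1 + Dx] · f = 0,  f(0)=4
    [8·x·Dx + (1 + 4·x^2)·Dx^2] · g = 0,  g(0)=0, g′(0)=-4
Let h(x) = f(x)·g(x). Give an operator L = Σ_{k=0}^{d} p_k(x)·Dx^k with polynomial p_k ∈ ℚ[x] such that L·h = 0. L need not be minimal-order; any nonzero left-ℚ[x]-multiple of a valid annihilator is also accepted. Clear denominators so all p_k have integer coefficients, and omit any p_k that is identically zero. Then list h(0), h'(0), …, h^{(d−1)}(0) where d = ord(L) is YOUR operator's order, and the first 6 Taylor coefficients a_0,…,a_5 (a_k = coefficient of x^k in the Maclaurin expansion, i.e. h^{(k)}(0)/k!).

f: a_k = 4, 4, 2, 2/3, 1/6, 1/30, …
g: a_k = 0, -4, 0, 16/3, 0, -64/5, …
Sym-product of L_f,L_g gives L₀ (≤ ord 2).
L = (1 - 8·x + 4·x^2) + (-2 + 8·x - 8·x^2)·Dx + (1 + 4·x^2)·Dx^2  (order 2).
h: a_k = 0, -16, -16, 40/3, 56/3, -206/5, …
ICs: h(0) = 0, h′(0) = -16.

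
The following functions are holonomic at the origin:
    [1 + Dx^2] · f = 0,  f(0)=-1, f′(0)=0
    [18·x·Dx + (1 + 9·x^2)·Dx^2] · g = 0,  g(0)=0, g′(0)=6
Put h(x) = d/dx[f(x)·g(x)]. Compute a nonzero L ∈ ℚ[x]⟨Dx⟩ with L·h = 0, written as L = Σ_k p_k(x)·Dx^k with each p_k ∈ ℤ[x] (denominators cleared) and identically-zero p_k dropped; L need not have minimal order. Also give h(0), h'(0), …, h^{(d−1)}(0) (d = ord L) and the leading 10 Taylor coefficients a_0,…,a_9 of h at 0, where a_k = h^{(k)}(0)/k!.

L = (38998 + 738774·x^2 + 15162957·x^4 + 3032640·x^6 - 78732·x^8 - 1771470·x^10 + 531441·x^12) + (20772·x + 1033884·x^3 + 7902360·x^5 + 2624400·x^7 + 1180980·x^9 + 2125764·x^11)·Dx + (39368 + 755028·x^2 + 15369750·x^4 + 3887028·x^6 + 314928·x^8 - 1417176·x^10 + 1062882·x^12)·Dx^2 + (20772·x + 1033884·x^3 + 7902360·x^5 + 2624400·x^7 + 1180980·x^9 + 2125764·x^11)·Dx^3 + (370 + 16254·x^2 + 206793·x^4 + 854388·x^6 + 393660·x^8 + 354294·x^10 + 531441·x^12)·Dx^4  (order 4).
h: a_k = -6, 0, 63, 0, -2129/4, 0, 566341/120, 0, -18912111/448, 0, …
ICs: h(0) = -6, h′(0) = 0, h′′(0) = 126, h′′′(0) = 0.

f: a_k = -1, 0, 1/2, 0, -1/24, 0, 1/720, 0, -1/40320, 0, …
g: a_k = 0, 6, 0, -18, 0, 486/5, 0, -4374/7, 0, 4374, …
Product ⇒ symmetric product L₀, ord ≤ 4.
h₀' ⇒ L via d/dx closure of L₀.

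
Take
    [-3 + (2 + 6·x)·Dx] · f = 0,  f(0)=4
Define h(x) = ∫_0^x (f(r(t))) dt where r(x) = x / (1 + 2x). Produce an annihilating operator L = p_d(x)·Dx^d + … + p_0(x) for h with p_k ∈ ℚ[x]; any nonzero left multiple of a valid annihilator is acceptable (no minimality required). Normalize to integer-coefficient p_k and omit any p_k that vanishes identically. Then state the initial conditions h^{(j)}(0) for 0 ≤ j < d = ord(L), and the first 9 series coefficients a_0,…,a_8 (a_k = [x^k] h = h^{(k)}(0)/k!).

f: a_k = 4, 6, -9/2, 27/4, -405/32, 1701/64, -15309/256, 72171/512, -2814669/8192, …
f∘r: x↦r, Dx↦Dx/r' in L_f ⇒ L₀.
∫: right-multiply L₀ by Dx.
L = -3·Dx + (2 + 14·x + 20·x^2)·Dx^2  (order 2).
h: a_k = 0, 4, 3, -11/2, 195/16, -993/32, 11303/128, -492501/1792, 3761283/4096, …
ICs: h(0) = 0, h′(0) = 4.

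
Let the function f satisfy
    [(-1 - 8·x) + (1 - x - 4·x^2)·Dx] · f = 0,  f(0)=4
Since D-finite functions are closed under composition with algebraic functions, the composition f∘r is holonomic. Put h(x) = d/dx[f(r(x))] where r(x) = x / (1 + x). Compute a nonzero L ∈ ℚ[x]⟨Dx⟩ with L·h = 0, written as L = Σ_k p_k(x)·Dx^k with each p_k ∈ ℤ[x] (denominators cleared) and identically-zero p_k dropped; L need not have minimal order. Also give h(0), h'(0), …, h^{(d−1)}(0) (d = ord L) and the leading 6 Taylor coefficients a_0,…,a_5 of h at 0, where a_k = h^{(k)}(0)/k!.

f: a_k = 4, 4, 20, 36, 116, 260, …
h₀=f(r): pull back L_f along r ⇒ L₀.
h₀' ⇒ L via d/dx closure of L₀.
L = (8 + 24·x + 120·x^2 + 72·x^3) + (-1 - 11·x - 15·x^2 + 31·x^3 + 36·x^4)·Dx  (order 1).
h: a_k = 4, 32, 0, 256, -320, 1920, …
ICs: h(0) = 4.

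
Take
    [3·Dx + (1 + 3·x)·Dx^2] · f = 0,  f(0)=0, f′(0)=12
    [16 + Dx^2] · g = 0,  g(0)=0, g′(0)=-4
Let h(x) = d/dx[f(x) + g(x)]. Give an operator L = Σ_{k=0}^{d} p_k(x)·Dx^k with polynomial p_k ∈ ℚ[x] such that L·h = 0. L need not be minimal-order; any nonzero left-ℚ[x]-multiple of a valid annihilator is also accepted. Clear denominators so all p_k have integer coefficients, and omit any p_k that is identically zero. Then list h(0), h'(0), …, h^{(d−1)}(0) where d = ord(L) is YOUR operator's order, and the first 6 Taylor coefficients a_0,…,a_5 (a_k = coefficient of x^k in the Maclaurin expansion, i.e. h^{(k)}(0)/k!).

L = (1680 + 2304·x + 3456·x^2) + (272 + 1584·x + 3456·x^2 + 3456·x^3)·Dx + (105 + 144·x + 216·x^2)·Dx^2 + (17 + 99·x + 216·x^2 + 216·x^3)·Dx^3  (order 3).
h: a_k = 8, -36, 140, -324, 2788/3, -2916, …
ICs: h(0) = 8, h′(0) = -36, h′′(0) = 280.

f: a_k = 0, 12, -18, 36, -81, 972/5, …
g: a_k = 0, -4, 0, 32/3, 0, -128/15, …
f+g: L₀ = lclm(L_f,L_g), ord ≤ 2+2.
h=h₀': d/dx-closure on L₀ ⇒ L.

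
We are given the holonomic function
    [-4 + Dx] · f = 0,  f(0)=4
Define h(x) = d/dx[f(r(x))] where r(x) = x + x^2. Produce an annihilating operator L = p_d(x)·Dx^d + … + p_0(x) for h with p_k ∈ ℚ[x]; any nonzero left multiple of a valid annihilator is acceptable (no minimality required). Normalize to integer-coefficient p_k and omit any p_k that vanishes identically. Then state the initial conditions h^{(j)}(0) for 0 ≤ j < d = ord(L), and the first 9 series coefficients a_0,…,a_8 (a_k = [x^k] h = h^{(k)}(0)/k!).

L = (6 + 16·x + 16·x^2) + (-1 - 2·x)·Dx  (order 1).
h: a_k = 16, 96, 320, 2432/3, 1664, 44288/15, 208384/45, 46080/7, 2703872/315, …
ICs: h(0) = 16.

f: a_k = 4, 16, 32, 128/3, 128/3, 512/15, 1024/45, 4096/315, 2048/315, …
Substitute x→r, Dx→(1/r')Dx; clear ⇒ L₀.
Differentiate: ansatz ord ≤ ord L₀ ⇒ L.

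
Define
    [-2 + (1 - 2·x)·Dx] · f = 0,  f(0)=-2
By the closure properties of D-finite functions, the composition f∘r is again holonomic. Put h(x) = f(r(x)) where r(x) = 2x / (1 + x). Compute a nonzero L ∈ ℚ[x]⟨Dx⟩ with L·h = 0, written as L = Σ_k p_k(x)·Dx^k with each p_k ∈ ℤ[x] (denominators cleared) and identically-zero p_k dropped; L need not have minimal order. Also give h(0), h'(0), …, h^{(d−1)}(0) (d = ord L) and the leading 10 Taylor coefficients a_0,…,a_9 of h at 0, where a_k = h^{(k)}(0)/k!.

L = 4 + (-1 + 2·x + 3·x^2)·Dx  (order 1).
h: a_k = -2, -8, -24, -72, -216, -648, -1944, -5832, -17496, -52488, …
ICs: h(0) = -2.

f: a_k = -2, -4, -8, -16, -32, -64, -128, -256, -512, -1024, …
L₀ from L_f via x↦r, Dx↦r'^{-1}Dx.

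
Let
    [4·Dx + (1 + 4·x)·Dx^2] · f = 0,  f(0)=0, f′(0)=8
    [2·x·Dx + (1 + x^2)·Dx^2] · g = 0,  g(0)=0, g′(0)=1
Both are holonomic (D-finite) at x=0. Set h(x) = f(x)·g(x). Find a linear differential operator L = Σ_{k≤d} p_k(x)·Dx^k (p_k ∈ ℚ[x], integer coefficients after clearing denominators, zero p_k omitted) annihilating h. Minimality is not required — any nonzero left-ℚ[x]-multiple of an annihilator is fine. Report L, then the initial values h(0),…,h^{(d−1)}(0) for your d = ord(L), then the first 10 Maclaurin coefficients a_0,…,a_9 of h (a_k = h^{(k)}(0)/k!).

f: a_k = 0, 8, -16, 128/3, -128, 2048/5, -4096/3, 32768/7, -16384, 524288/9, …
g: a_k = 0, 1, 0, -1/3, 0, 1/5, 0, -1/7, 0, 1/9, …
f·g: L₀ = L_f ⊗_s L_g, ord ≤ 2·2.
L = (144 + 896·x + 560·x^2 + 2304·x^3 + 1920·x^4 + 3328·x^5 + 256·x^7)·Dx + (132 + 304·x + 2252·x^2 + 4144·x^3 + 8896·x^4 + 5952·x^5 + 8960·x^6 + 192·x^7 + 896·x^8)·Dx^2 + (72 + 376·x + 912·x^2 + 2808·x^3 + 3720·x^4 + 6288·x^5 + 3072·x^6 + 4368·x^7 + 192·x^8 + 512·x^9)·Dx^3 + (5 + 48·x + 178·x^2 + 416·x^3 + 729·x^4 + 720·x^5 + 1008·x^6 + 384·x^7 + 516·x^8 + 32·x^9 + 64·x^10)·Dx^4  (order 4).
h: a_k = 0, 0, 8, -16, 40, -368/3, 17864/45, -19888/15, 4552, -5024944/315, …
ICs: h(0) = 0, h′(0) = 0, h′′(0) = 16, h′′′(0) = -96.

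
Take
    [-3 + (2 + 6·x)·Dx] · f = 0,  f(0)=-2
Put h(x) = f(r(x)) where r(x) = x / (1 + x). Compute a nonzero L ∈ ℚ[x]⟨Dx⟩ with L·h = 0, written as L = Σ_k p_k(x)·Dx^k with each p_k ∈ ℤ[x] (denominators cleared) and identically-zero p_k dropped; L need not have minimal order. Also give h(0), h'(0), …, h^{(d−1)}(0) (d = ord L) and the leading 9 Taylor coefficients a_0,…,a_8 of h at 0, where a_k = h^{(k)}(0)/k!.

f: a_k = -2, -3, 9/4, -27/8, 405/64, -1701/128, 15309/512, -72171/1024, 2814669/16384, …
Substitute x→r, Dx→(1/r')Dx; clear ⇒ L₀.
L = -3 + (2 + 10·x + 8·x^2)·Dx  (order 1).
h: a_k = -2, -3, 21/4, -87/8, 1677/64, -9069/128, 106305/512, -658335/1024, 33903165/16384, …
ICs: h(0) = -2.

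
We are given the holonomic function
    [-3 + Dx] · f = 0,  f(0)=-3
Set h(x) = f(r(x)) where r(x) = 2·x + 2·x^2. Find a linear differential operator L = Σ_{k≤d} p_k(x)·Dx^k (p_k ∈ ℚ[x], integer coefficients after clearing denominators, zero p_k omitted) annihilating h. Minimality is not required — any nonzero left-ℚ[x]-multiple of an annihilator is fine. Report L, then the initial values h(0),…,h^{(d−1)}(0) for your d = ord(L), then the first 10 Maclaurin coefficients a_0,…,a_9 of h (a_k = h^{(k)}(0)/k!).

L = (-6 - 12·x) + Dx  (order 1).
h: a_k = -3, -18, -72, -216, -540, -5832/5, -11232/5, -137376/35, -220968/35, -66096/7, …
ICs: h(0) = -3.

f: a_k = -3, -9, -27/2, -27/2, -81/8, -243/40, -243/80, -729/560, -2187/4480, -729/4480, …
f∘r: x↦r, Dx↦Dx/r' in L_f ⇒ L₀.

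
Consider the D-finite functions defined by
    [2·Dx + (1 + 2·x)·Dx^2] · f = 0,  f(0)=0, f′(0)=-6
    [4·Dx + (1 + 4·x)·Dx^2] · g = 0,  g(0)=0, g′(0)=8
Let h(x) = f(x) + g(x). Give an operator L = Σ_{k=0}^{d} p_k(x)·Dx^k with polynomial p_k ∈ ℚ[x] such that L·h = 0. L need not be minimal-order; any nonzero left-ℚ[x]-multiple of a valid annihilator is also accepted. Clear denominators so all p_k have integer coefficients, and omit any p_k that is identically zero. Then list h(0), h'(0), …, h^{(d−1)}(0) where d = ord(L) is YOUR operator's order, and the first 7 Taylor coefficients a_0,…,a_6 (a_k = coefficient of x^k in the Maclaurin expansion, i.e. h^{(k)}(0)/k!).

L = 16·Dx + (12 + 32·x)·Dx^2 + (1 + 6·x + 8·x^2)·Dx^3  (order 3).
h: a_k = 0, 2, -10, 104/3, -116, 1952/5, -4000/3, …
ICs: h(0) = 0, h′(0) = 2, h′′(0) = -20.

f: a_k = 0, -6, 6, -8, 12, -96/5, 32, …
g: a_k = 0, 8, -16, 128/3, -128, 2048/5, -4096/3, …
Weyl lclm of L_f,L_g ⇒ L₀ (ord ≤ 4).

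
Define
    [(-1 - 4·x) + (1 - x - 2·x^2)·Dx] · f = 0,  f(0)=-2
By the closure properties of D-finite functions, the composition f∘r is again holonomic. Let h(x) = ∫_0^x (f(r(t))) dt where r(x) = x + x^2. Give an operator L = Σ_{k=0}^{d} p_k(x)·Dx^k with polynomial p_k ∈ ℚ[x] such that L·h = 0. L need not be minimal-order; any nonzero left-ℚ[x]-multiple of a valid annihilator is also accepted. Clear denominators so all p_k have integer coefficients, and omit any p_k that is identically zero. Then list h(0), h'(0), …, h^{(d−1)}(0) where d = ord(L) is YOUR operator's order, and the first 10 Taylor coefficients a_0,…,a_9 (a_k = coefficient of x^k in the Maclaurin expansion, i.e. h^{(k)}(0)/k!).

L = (1 + 6·x + 12·x^2 + 8·x^3)·Dx + (-1 + x + 3·x^2 + 4·x^3 + 2·x^4)·Dx^2  (order 2).
h: a_k = 0, -2, -1, -8/3, -11/2, -58/5, -80/3, -438/7, -597/4, -1088/3, …
ICs: h(0) = 0, h′(0) = -2.

f: a_k = -2, -2, -6, -10, -22, -42, -86, -170, -342, -682, …
Substitute x→r, Dx→(1/r')Dx; clear ⇒ L₀.
Integrate: L := L₀·Dx.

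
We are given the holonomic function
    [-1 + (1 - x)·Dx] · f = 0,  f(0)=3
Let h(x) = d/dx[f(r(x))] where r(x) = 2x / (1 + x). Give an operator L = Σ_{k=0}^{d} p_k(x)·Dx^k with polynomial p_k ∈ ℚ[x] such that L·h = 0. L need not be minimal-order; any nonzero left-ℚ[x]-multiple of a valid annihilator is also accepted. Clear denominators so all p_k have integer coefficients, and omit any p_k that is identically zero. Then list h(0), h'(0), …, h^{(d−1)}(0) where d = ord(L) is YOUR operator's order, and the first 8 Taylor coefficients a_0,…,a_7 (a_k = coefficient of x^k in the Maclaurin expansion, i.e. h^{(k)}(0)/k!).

f: a_k = 3, 3, 3, 3, 3, 3, 3, 3, …
L₀ from L_f via x↦r, Dx↦r'^{-1}Dx.
Differentiate: ansatz ord ≤ ord L₀ ⇒ L.
L = 2 + (-1 + x)·Dx  (order 1).
h: a_k = 6, 12, 18, 24, 30, 36, 42, 48, …
ICs: h(0) = 6.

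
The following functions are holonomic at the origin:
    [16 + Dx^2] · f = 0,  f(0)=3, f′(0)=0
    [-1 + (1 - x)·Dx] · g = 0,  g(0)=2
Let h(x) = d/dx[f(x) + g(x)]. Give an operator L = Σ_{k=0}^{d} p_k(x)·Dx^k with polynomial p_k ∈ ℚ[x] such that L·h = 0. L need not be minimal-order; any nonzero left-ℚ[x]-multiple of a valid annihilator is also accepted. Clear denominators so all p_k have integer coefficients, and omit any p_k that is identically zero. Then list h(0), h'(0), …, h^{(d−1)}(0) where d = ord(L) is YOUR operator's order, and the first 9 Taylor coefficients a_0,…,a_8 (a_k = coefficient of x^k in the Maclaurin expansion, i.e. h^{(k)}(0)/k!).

L = (448 - 512·x + 256·x^2) + (-176 + 432·x - 384·x^2 + 128·x^3)·Dx + (28 - 32·x + 16·x^2)·Dx^2 + (-11 + 27·x - 24·x^2 + 8·x^3)·Dx^3  (order 3).
h: a_k = 2, -44, 6, 136, 10, -452/5, 14, 5776/105, 18, …
ICs: h(0) = 2, h′(0) = -44, h′′(0) = 12.

f: a_k = 3, 0, -24, 0, 32, 0, -256/15, 0, 512/105, …
g: a_k = 2, 2, 2, 2, 2, 2, 2, 2, 2, …
L₀ := lclm(L_f,L_g); ord L₀ ≤ 2+1.
Differentiate: ansatz ord ≤ ord L₀ ⇒ L.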